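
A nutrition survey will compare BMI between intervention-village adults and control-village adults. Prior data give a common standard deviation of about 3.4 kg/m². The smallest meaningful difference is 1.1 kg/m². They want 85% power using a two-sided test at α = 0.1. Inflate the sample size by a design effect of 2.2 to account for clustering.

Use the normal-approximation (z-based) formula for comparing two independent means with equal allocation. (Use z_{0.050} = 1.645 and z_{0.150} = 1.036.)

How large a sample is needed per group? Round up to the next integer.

n = 303 per group

n = (z_{α/2} + z_β)² · (σ₁² + σ₂²) / δ²
  = (1.645 + 1.036)² · (2·3.4² = 23.12) / 1.1²
  = 7.1878 · 23.12 / 1.21
  = 137.34
Design effect: 2.2 × 137.34 = 302.15.
Round up → n = 303 per group.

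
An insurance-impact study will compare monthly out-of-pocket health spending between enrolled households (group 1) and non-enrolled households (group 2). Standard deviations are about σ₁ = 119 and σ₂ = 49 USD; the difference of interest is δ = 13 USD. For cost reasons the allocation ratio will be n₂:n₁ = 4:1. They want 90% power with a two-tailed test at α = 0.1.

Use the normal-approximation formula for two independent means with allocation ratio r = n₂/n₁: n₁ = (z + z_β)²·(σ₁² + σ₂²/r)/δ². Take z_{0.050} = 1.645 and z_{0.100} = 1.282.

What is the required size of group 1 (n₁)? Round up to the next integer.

n₁ = (z_{α/2} + z_β)² · (σ₁² + σ₂²/r) / δ²
   = (1.645 + 1.282)² · (119² + 49²/4) / 13²
   = 8.5673 · (14161 + 600.25) / 169
   = 8.5673 · 14761.2 / 169
   = 748.31
Round up → n₁ = 749; n₂ = r·n₁ = 4 × 749 = 2996.

n₁ = 749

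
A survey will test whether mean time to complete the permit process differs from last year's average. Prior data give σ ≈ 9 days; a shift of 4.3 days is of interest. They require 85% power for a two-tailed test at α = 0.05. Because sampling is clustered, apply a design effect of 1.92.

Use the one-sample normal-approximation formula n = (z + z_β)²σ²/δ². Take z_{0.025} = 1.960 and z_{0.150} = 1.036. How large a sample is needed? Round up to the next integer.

n = 76

n = (z_{α/2} + z_β)² · σ² / δ²
  = (1.960 + 1.036)² · 9² / 4.3²
  = 8.9760 · 81 / 18.49
  = 39.32
Design effect: 1.92 × 39.32 = 75.50.
Round up → n = 76.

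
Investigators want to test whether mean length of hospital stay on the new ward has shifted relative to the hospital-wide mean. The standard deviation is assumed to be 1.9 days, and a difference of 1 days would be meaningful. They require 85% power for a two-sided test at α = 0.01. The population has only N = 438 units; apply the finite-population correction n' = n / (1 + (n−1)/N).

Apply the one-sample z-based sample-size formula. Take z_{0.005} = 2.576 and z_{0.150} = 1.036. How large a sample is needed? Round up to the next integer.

n = 43

n = (z_{α/2} + z_β)² · σ² / δ²
  = (2.576 + 1.036)² · 1.9² / 1²
  = 13.0465 · 3.61 / 1
  = 47.10
Finite-population correction (N = 438): 47.10 / (1 + (47.10 − 1)/438) = 42.61.
Round up → n = 43.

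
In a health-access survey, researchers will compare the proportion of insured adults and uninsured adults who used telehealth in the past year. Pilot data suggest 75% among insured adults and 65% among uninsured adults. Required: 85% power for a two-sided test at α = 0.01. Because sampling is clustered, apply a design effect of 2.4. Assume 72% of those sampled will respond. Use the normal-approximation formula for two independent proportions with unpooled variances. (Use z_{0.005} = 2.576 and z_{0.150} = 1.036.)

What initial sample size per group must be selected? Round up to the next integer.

n = (z_{α/2} + z_β)² · [p₁(1−p₁) + p₂(1−p₂)] / (p₁ − p₂)²
  = (2.576 + 1.036)² · (0.75·0.25 + 0.65·0.35) / (0.10)²
  = (3.612)² · (0.1875 + 0.2275) / 0.0100
  = 13.0465 · 0.4150 / 0.0100
  = 541.43
Design effect: 2.4 × 541.43 = 1299.44.
Adjust for 72% response: 1299.44 / 0.72 = 1804.77.
Round up → n = 1805 per group.

n = 1805 per group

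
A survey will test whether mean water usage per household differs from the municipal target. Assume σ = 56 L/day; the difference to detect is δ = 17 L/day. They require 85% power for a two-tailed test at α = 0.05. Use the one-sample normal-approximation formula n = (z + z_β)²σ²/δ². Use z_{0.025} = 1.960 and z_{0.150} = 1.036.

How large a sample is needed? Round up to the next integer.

n = (z_{α/2} + z_β)² · σ² / δ²
  = (1.960 + 1.036)² · 56² / 17²
  = 8.9760 · 3136 / 289
  = 97.40
Round up → n = 98.

n = 98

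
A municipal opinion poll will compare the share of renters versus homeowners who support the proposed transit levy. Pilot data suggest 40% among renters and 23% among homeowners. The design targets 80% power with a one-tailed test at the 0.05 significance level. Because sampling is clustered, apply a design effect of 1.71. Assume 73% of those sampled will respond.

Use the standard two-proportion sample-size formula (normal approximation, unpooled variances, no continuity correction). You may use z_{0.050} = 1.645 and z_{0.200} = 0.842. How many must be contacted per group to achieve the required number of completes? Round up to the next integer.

n = (z_α + z_β)² · [p₁(1−p₁) + p₂(1−p₂)] / (p₁ − p₂)²
  = (1.645 + 0.842)² · (0.40·0.60 + 0.23·0.77) / (0.17)²
  = (2.487)² · (0.2400 + 0.1771) / 0.0289
  = 6.1852 · 0.4171 / 0.0289
  = 89.27
Design effect: 1.71 × 89.27 = 152.65.
Adjust for 73% response: 152.65 / 0.73 = 209.11.
Round up → n = 210 per group.

n = 210 per group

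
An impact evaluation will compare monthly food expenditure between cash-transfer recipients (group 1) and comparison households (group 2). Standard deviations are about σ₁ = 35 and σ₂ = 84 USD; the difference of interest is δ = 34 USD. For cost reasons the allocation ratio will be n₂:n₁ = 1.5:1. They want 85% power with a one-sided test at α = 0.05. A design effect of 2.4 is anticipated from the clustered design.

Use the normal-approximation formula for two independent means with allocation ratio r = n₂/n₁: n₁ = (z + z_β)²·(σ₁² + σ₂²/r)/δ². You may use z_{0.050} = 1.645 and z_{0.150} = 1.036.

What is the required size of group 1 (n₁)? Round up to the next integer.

n₁ = 89

n₁ = (z_α + z_β)² · (σ₁² + σ₂²/r) / δ²
   = (1.645 + 1.036)² · (35² + 84²/1.5) / 34²
   = 7.1878 · (1225 + 4704) / 1156
   = 7.1878 · 5929 / 1156
   = 36.87
Design effect: 2.4 × 36.87 = 88.48.
Round up → n₁ = 89; n₂ = r·n₁ = 1.5 × 89 = 134.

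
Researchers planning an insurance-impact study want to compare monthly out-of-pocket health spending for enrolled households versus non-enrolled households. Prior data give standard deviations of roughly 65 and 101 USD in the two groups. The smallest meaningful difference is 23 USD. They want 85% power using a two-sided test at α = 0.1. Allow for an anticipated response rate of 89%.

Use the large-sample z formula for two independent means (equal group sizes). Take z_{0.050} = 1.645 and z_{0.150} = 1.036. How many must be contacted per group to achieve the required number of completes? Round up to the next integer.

n = 221 per group

n = (z_{α/2} + z_β)² · (σ₁² + σ₂²) / δ²
  = (1.645 + 1.036)² · (65² + 101² = 14426) / 23²
  = 7.1878 · 14426 / 529
  = 196.01
Adjust for 89% response: 196.01 / 0.89 = 220.24.
Round up → n = 221 per group.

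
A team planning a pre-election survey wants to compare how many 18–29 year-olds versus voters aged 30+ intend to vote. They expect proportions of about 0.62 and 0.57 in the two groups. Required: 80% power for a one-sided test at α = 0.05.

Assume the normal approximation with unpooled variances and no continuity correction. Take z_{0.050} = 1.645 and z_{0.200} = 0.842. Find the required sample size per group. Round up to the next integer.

n = 1190 per group

n = (z_α + z_β)² · [p₁(1−p₁) + p₂(1−p₂)] / (p₁ − p₂)²
  = (1.645 + 0.842)² · (0.62·0.38 + 0.57·0.43) / (0.05)²
  = (2.487)² · (0.2356 + 0.2451) / 0.0025
  = 6.1852 · 0.4807 / 0.0025
  = 1189.28
Round up → n = 1190 per group.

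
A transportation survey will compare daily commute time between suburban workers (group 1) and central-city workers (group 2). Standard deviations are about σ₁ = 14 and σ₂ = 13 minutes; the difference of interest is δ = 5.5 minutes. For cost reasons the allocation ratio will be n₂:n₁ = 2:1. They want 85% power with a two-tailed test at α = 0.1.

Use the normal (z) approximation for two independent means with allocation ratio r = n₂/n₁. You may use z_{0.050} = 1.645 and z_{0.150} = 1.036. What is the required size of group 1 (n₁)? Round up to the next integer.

n₁ = 67

n₁ = (z_{α/2} + z_β)² · (σ₁² + σ₂²/r) / δ²
   = (1.645 + 1.036)² · (14² + 13²/2) / 5.5²
   = 7.1878 · (196 + 84.5) / 30.25
   = 7.1878 · 280.5 / 30.25
   = 66.65
Round up → n₁ = 67; n₂ = r·n₁ = 2 × 67 = 134.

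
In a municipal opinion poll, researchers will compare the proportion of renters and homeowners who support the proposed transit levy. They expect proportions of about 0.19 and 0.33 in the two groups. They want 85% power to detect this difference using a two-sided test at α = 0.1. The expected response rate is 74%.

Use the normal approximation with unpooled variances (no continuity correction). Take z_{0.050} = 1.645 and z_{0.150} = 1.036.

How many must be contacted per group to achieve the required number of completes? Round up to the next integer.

n = 186 per group

n = (z_{α/2} + z_β)² · [p₁(1−p₁) + p₂(1−p₂)] / (p₁ − p₂)²
  = (1.645 + 1.036)² · (0.19·0.81 + 0.33·0.67) / (-0.14)²
  = (2.681)² · (0.1539 + 0.2211) / 0.0196
  = 7.1878 · 0.3750 / 0.0196
  = 137.52
Adjust for 74% response: 137.52 / 0.74 = 185.84.
Round up → n = 186 per group.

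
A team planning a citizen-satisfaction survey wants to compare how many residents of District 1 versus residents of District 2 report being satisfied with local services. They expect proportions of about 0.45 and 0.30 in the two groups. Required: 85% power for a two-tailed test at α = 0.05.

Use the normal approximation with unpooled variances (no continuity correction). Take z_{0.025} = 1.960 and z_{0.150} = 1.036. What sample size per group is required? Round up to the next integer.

n = (z_{α/2} + z_β)² · [p₁(1−p₁) + p₂(1−p₂)] / (p₁ − p₂)²
  = (1.960 + 1.036)² · (0.45·0.55 + 0.30·0.70) / (0.15)²
  = (2.996)² · (0.2475 + 0.2100) / 0.0225
  = 8.9760 · 0.4575 / 0.0225
  = 182.51
Round up → n = 183 per group.

n = 183 per group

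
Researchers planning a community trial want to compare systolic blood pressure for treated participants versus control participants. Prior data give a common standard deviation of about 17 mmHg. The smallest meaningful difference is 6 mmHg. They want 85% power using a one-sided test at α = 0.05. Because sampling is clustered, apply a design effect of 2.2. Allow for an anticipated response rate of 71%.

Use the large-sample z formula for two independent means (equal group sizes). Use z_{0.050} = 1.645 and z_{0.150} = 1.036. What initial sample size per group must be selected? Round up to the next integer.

n = (z_α + z_β)² · (σ₁² + σ₂²) / δ²
  = (1.645 + 1.036)² · (2·17² = 578) / 6²
  = 7.1878 · 578 / 36
  = 115.40
Design effect: 2.2 × 115.40 = 253.89.
Adjust for 71% response: 253.89 / 0.71 = 357.59.
Round up → n = 358 per group.

n = 358 per group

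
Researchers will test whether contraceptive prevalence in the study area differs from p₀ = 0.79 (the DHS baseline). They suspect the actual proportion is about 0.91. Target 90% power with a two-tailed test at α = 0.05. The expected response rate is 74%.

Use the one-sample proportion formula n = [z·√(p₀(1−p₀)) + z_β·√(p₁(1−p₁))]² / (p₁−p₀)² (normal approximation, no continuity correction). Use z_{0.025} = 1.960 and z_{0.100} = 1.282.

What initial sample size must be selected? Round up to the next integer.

n = 128

n = [z_{α/2}·√(p₀q₀) + z_β·√(p₁q₁)]² / (p₁ − p₀)²
  = [1.960·√(0.79·0.21) + 1.282·√(0.91·0.09)]² / (0.12)²
  = [1.960·0.4073 + 1.282·0.2862]² / 0.0144
  = [1.1652]² / 0.0144
  = 94.29
Adjust for 74% response: 94.29 / 0.74 = 127.41.
Round up → n = 128.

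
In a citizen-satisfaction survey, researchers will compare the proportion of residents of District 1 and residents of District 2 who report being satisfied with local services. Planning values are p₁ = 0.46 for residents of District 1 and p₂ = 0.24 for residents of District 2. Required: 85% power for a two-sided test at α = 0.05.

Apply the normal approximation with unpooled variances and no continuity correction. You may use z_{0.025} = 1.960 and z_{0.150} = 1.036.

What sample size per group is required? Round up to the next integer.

n = (z_{α/2} + z_β)² · [p₁(1−p₁) + p₂(1−p₂)] / (p₁ − p₂)²
  = (1.960 + 1.036)² · (0.46·0.54 + 0.24·0.76) / (0.22)²
  = (2.996)² · (0.2484 + 0.1824) / 0.0484
  = 8.9760 · 0.4308 / 0.0484
  = 79.89
Round up → n = 80 per group.

n = 80 per group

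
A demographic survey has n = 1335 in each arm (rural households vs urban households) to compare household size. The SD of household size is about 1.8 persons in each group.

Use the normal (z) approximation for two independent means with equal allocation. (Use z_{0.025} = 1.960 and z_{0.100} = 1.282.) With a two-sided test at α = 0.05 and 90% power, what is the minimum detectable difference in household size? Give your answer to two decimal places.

Minimum detectable difference ≈ 0.23 persons

δ = (z_{α/2} + z_β) · √((σ₁²+σ₂²)/n)
  = (1.960 + 1.282) · √(6.48/1335)
  = 3.242 · √0.00485
  = 3.242 · 0.0697
  = 0.2259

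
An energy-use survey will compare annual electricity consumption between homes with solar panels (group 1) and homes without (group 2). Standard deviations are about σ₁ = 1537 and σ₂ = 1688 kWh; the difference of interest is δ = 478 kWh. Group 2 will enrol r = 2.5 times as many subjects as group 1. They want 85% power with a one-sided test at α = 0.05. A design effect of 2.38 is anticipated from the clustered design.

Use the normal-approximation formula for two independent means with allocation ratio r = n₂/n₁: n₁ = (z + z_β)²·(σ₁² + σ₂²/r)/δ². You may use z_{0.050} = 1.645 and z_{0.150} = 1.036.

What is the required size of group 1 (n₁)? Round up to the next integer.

n₁ = 263

n₁ = (z_α + z_β)² · (σ₁² + σ₂²/r) / δ²
   = (1.645 + 1.036)² · (1537² + 1688²/2.5) / 478²
   = 7.1878 · (2362369 + 1139737.6) / 228484
   = 7.1878 · 3502106.6 / 228484
   = 110.17
Design effect: 2.38 × 110.17 = 262.21.
Round up → n₁ = 263; n₂ = r·n₁ = 2.5 × 263 = 658.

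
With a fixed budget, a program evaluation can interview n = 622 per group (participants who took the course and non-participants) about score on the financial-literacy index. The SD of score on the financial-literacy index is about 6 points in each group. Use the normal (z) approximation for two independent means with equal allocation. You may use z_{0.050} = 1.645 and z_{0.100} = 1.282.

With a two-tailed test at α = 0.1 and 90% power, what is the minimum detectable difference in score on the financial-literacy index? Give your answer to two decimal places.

δ = (z_{α/2} + z_β) · √((σ₁²+σ₂²)/n)
  = (1.645 + 1.282) · √(72/622)
  = 2.927 · √0.11576
  = 2.927 · 0.3402
  = 0.9958

Minimum detectable difference ≈ 1.00 points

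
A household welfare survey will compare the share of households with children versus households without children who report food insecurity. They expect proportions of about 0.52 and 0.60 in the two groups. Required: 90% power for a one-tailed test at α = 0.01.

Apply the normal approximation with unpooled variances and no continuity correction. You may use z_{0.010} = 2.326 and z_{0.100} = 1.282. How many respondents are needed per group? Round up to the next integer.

n = 996 per group

n = (z_α + z_β)² · [p₁(1−p₁) + p₂(1−p₂)] / (p₁ − p₂)²
  = (2.326 + 1.282)² · (0.52·0.48 + 0.60·0.40) / (-0.08)²
  = (3.608)² · (0.2496 + 0.2400) / 0.0064
  = 13.0177 · 0.4896 / 0.0064
  = 995.85
Round up → n = 996 per group.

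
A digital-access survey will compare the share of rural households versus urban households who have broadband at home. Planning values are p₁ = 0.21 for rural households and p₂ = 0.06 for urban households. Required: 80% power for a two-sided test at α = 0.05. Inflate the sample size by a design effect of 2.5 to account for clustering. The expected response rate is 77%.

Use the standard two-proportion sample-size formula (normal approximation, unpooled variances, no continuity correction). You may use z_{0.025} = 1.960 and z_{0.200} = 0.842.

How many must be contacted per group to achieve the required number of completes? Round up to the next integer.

n = (z_{α/2} + z_β)² · [p₁(1−p₁) + p₂(1−p₂)] / (p₁ − p₂)²
  = (1.960 + 0.842)² · (0.21·0.79 + 0.06·0.94) / (0.15)²
  = (2.802)² · (0.1659 + 0.0564) / 0.0225
  = 7.8512 · 0.2223 / 0.0225
  = 77.57
Design effect: 2.5 × 77.57 = 193.92.
Adjust for 77% response: 193.92 / 0.77 = 251.85.
Round up → n = 252 per group.

n = 252 per group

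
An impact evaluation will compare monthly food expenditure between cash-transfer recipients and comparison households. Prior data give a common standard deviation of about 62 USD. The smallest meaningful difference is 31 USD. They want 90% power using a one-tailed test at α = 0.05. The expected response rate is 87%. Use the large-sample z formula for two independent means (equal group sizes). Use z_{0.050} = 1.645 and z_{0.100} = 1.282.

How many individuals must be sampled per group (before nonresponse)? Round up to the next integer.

n = (z_α + z_β)² · (σ₁² + σ₂²) / δ²
  = (1.645 + 1.282)² · (2·62² = 7688) / 31²
  = 8.5673 · 7688 / 961
  = 68.54
Adjust for 87% response: 68.54 / 0.87 = 78.78.
Round up → n = 79 per group.

n = 79 per group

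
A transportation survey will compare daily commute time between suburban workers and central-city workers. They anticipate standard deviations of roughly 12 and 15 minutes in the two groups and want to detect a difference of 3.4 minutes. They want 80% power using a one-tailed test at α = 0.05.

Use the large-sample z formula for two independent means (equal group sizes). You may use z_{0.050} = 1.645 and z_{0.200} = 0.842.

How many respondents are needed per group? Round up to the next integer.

n = 198 per group

n = (z_α + z_β)² · (σ₁² + σ₂²) / δ²
  = (1.645 + 0.842)² · (12² + 15² = 369) / 3.4²
  = 6.1852 · 369 / 11.56
  = 197.43
Round up → n = 198 per group.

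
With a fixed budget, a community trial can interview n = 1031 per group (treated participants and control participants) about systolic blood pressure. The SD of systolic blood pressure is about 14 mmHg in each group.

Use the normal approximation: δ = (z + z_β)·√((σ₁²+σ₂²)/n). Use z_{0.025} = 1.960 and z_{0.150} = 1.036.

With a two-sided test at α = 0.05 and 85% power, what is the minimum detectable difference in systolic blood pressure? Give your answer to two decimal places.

Minimum detectable difference ≈ 1.85 mmHg

δ = (z_{α/2} + z_β) · √((σ₁²+σ₂²)/n)
  = (1.960 + 1.036) · √(392/1031)
  = 2.996 · √0.38021
  = 2.996 · 0.6166
  = 1.8474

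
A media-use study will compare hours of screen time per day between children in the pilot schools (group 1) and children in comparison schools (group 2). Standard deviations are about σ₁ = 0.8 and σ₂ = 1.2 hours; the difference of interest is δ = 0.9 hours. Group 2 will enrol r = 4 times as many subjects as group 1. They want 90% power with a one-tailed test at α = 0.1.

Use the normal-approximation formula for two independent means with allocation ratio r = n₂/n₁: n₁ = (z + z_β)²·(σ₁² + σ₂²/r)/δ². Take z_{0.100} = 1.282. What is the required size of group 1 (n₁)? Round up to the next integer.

n₁ = (z_α + z_β)² · (σ₁² + σ₂²/r) / δ²
   = (1.282 + 1.282)² · (0.8² + 1.2²/4) / 0.9²
   = 6.5741 · (0.64 + 0.36) / 0.81
   = 6.5741 · 1 / 0.81
   = 8.12
Round up → n₁ = 9; n₂ = r·n₁ = 4 × 9 = 36.

n₁ = 9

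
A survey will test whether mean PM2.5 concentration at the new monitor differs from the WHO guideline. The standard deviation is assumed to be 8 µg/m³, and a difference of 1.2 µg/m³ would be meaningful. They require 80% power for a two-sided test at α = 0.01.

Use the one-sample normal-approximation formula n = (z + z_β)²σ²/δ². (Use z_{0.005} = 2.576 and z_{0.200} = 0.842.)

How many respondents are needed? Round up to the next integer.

n = 520

n = (z_{α/2} + z_β)² · σ² / δ²
  = (2.576 + 0.842)² · 8² / 1.2²
  = 11.6827 · 64 / 1.44
  = 519.23
Round up → n = 520.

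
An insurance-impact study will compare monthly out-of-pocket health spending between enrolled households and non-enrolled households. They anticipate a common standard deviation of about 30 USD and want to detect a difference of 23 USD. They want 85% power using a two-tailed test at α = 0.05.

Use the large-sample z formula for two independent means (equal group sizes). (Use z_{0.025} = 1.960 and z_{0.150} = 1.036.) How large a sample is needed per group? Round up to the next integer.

n = (z_{α/2} + z_β)² · (σ₁² + σ₂²) / δ²
  = (1.960 + 1.036)² · (2·30² = 1800) / 23²
  = 8.9760 · 1800 / 529
  = 30.54
Round up → n = 31 per group.

n = 31 per group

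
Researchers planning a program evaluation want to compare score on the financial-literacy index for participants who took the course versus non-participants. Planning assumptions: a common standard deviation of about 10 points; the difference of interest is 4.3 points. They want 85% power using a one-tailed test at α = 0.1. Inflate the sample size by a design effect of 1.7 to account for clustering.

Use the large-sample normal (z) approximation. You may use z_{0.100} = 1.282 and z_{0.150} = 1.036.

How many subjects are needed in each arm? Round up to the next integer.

n = (z_α + z_β)² · (σ₁² + σ₂²) / δ²
  = (1.282 + 1.036)² · (2·10² = 200) / 4.3²
  = 5.3731 · 200 / 18.49
  = 58.12
Design effect: 1.7 × 58.12 = 98.80.
Round up → n = 99 per group.

n = 99 per group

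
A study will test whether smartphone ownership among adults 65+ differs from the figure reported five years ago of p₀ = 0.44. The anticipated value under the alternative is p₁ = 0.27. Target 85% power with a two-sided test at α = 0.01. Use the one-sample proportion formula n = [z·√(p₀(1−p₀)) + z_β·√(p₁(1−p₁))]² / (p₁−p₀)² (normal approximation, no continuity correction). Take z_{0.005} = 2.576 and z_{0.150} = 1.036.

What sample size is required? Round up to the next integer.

n = [z_{α/2}·√(p₀q₀) + z_β·√(p₁q₁)]² / (p₁ − p₀)²
  = [2.576·√(0.44·0.56) + 1.036·√(0.27·0.73)]² / (-0.17)²
  = [2.576·0.4964 + 1.036·0.4440]² / 0.0289
  = [1.7386]² / 0.0289
  = 104.60
Round up → n = 105.

n = 105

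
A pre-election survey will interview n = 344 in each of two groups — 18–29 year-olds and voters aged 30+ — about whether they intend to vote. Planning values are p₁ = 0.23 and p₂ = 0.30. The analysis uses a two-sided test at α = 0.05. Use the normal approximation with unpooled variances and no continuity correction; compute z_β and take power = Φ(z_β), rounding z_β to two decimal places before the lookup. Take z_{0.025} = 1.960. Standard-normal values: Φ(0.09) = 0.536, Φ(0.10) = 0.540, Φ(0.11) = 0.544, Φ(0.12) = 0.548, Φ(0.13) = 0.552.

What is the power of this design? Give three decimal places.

z_β = |p₁−p₂|·√(n/[p₁q₁+p₂q₂]) − z_{α/2}
    = 0.07 · √(344/0.3871) − 1.960
    = 0.07 · 29.8104 − 1.960
    = 2.0867 − 1.960 = 0.1267 → 0.13
Power = Φ(0.13) = 0.552.

Power ≈ 0.552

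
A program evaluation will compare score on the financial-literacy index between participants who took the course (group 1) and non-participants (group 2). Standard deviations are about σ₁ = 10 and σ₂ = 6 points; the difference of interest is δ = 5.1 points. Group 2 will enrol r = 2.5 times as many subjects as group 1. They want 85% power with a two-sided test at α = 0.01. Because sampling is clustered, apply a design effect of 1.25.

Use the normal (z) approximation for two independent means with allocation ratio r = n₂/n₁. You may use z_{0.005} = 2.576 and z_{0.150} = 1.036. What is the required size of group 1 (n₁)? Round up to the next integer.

n₁ = 72

n₁ = (z_{α/2} + z_β)² · (σ₁² + σ₂²/r) / δ²
   = (2.576 + 1.036)² · (10² + 6²/2.5) / 5.1²
   = 13.0465 · (100 + 14.4) / 26.01
   = 13.0465 · 114.4 / 26.01
   = 57.38
Design effect: 1.25 × 57.38 = 71.73.
Round up → n₁ = 72; n₂ = r·n₁ = 2.5 × 72 = 180.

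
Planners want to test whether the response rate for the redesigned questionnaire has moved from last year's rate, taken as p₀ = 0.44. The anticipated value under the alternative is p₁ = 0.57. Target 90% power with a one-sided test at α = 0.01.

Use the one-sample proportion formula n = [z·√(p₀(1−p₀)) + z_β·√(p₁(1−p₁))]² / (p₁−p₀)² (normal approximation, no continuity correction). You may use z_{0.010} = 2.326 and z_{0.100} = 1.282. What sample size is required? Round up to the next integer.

n = 190

n = [z_α·√(p₀q₀) + z_β·√(p₁q₁)]² / (p₁ − p₀)²
  = [2.326·√(0.44·0.56) + 1.282·√(0.57·0.43)]² / (0.13)²
  = [2.326·0.4964 + 1.282·0.4951]² / 0.0169
  = [1.7893]² / 0.0169
  = 189.44
Round up → n = 190.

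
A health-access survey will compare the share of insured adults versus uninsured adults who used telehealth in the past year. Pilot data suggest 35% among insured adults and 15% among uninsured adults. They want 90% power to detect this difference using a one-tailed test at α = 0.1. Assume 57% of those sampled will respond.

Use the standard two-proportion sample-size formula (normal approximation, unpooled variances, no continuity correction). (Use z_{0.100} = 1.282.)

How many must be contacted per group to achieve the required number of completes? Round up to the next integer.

n = 103 per group

n = (z_α + z_β)² · [p₁(1−p₁) + p₂(1−p₂)] / (p₁ − p₂)²
  = (1.282 + 1.282)² · (0.35·0.65 + 0.15·0.85) / (0.20)²
  = (2.564)² · (0.2275 + 0.1275) / 0.0400
  = 6.5741 · 0.3550 / 0.0400
  = 58.35
Adjust for 57% response: 58.35 / 0.57 = 102.36.
Round up → n = 103 per group.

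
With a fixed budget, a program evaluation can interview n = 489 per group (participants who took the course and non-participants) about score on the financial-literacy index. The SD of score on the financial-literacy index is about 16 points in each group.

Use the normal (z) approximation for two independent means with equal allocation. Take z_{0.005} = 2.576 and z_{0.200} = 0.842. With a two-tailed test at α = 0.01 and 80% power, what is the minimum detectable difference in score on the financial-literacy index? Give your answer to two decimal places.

δ = (z_{α/2} + z_β) · √((σ₁²+σ₂²)/n)
  = (2.576 + 0.842) · √(512/489)
  = 3.418 · √1.047
  = 3.418 · 1.0232
  = 3.4975

Minimum detectable difference ≈ 3.50 points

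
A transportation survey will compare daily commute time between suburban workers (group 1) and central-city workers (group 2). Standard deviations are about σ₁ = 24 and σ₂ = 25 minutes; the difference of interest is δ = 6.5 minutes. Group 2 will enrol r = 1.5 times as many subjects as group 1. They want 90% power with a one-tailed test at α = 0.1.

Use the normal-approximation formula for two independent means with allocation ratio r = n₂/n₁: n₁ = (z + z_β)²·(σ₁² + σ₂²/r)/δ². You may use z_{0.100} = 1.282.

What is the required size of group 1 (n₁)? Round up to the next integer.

n₁ = (z_α + z_β)² · (σ₁² + σ₂²/r) / δ²
   = (1.282 + 1.282)² · (24² + 25²/1.5) / 6.5²
   = 6.5741 · (576 + 416.6667) / 42.25
   = 6.5741 · 992.6667 / 42.25
   = 154.46
Round up → n₁ = 155; n₂ = r·n₁ = 1.5 × 155 = 233.

n₁ = 155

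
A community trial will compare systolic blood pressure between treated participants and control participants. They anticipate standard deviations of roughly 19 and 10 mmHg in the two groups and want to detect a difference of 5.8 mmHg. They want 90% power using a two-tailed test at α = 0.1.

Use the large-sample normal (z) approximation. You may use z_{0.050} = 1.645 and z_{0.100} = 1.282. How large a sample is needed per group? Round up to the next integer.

n = 118 per group

n = (z_{α/2} + z_β)² · (σ₁² + σ₂²) / δ²
  = (1.645 + 1.282)² · (19² + 10² = 461) / 5.8²
  = 8.5673 · 461 / 33.64
  = 117.41
Round up → n = 118 per group.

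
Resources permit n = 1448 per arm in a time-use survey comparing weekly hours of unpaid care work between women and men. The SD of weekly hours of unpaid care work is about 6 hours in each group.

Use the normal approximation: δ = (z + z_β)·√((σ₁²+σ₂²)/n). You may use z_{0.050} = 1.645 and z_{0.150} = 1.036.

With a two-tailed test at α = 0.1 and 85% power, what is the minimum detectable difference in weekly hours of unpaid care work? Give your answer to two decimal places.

Minimum detectable difference ≈ 0.60 hours

δ = (z_{α/2} + z_β) · √((σ₁²+σ₂²)/n)
  = (1.645 + 1.036) · √(72/1448)
  = 2.681 · √0.04972
  = 2.681 · 0.2230
  = 0.5978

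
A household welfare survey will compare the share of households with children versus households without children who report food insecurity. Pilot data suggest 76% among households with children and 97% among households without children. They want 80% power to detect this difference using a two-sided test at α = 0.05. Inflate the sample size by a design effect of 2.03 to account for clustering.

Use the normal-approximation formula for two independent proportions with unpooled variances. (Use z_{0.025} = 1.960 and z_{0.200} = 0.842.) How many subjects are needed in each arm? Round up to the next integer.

n = 77 per group

n = (z_{α/2} + z_β)² · [p₁(1−p₁) + p₂(1−p₂)] / (p₁ − p₂)²
  = (1.960 + 0.842)² · (0.76·0.24 + 0.97·0.03) / (-0.21)²
  = (2.802)² · (0.1824 + 0.0291) / 0.0441
  = 7.8512 · 0.2115 / 0.0441
  = 37.65
Design effect: 2.03 × 37.65 = 76.44.
Round up → n = 77 per group.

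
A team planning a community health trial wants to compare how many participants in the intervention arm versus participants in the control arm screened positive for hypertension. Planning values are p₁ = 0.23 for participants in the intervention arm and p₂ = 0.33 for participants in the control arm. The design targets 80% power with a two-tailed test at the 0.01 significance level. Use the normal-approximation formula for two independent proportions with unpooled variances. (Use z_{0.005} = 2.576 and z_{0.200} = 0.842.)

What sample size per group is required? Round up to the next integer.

n = (z_{α/2} + z_β)² · [p₁(1−p₁) + p₂(1−p₂)] / (p₁ − p₂)²
  = (2.576 + 0.842)² · (0.23·0.77 + 0.33·0.67) / (-0.10)²
  = (3.418)² · (0.1771 + 0.2211) / 0.0100
  = 11.6827 · 0.3982 / 0.0100
  = 465.21
Round up → n = 466 per group.

n = 466 per group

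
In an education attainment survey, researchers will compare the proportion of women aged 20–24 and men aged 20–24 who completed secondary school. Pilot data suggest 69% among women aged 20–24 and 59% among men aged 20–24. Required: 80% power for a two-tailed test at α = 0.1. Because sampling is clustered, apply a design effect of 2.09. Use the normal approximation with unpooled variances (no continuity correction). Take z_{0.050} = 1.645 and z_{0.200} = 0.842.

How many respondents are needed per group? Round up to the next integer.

n = (z_{α/2} + z_β)² · [p₁(1−p₁) + p₂(1−p₂)] / (p₁ − p₂)²
  = (1.645 + 0.842)² · (0.69·0.31 + 0.59·0.41) / (0.10)²
  = (2.487)² · (0.2139 + 0.2419) / 0.0100
  = 6.1852 · 0.4558 / 0.0100
  = 281.92
Design effect: 2.09 × 281.92 = 589.21.
Round up → n = 590 per group.

n = 590 per group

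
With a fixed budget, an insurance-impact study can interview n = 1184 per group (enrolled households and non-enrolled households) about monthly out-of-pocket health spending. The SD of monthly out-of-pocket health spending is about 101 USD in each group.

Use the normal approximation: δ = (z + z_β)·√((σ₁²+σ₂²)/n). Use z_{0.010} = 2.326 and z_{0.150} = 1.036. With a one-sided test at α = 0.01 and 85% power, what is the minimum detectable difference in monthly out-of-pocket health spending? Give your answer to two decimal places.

Minimum detectable difference ≈ 13.96 USD

δ = (z_α + z_β) · √((σ₁²+σ₂²)/n)
  = (2.326 + 1.036) · √(20402/1184)
  = 3.362 · √17.2314
  = 3.362 · 4.1511
  = 13.9559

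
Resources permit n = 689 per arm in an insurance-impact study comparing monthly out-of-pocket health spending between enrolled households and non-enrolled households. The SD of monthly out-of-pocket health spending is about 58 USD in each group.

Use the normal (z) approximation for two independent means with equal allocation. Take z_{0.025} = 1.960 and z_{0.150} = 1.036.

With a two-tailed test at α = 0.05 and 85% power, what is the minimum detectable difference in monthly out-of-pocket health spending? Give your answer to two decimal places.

δ = (z_{α/2} + z_β) · √((σ₁²+σ₂²)/n)
  = (1.960 + 1.036) · √(6728/689)
  = 2.996 · √9.7649
  = 2.996 · 3.1249
  = 9.3621

Minimum detectable difference ≈ 9.36 USD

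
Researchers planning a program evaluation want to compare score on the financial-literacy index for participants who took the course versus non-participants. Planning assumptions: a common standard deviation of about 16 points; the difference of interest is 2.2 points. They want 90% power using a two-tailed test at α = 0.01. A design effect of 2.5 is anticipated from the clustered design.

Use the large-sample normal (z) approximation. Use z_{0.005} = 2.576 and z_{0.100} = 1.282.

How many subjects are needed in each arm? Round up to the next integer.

n = 3937 per group

n = (z_{α/2} + z_β)² · (σ₁² + σ₂²) / δ²
  = (2.576 + 1.282)² · (2·16² = 512) / 2.2²
  = 14.8842 · 512 / 4.84
  = 1574.52
Design effect: 2.5 × 1574.52 = 3936.31.
Round up → n = 3937 per group.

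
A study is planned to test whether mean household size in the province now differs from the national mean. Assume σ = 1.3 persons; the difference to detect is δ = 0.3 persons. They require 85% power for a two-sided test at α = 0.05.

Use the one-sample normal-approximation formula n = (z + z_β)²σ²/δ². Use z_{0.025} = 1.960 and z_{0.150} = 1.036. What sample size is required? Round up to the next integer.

n = 169

n = (z_{α/2} + z_β)² · σ² / δ²
  = (1.960 + 1.036)² · 1.3² / 0.3²
  = 8.9760 · 1.69 / 0.09
  = 168.55
Round up → n = 169.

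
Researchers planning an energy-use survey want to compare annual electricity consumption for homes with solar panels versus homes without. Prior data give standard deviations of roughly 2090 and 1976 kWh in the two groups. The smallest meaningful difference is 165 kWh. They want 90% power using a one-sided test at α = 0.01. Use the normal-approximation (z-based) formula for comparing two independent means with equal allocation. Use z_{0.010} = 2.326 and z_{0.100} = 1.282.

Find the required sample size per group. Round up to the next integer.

n = 3956 per group

n = (z_α + z_β)² · (σ₁² + σ₂²) / δ²
  = (2.326 + 1.282)² · (2090² + 1976² = 8272676) / 165²
  = 13.0177 · 8272676 / 27225
  = 3955.59
Round up → n = 3956 per group.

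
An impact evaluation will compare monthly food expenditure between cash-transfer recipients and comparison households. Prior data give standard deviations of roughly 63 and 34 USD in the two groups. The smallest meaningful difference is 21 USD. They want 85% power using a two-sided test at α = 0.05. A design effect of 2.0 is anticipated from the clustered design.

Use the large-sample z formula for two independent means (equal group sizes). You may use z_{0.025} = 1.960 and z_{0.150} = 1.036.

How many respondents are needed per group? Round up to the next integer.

n = (z_{α/2} + z_β)² · (σ₁² + σ₂²) / δ²
  = (1.960 + 1.036)² · (63² + 34² = 5125) / 21²
  = 8.9760 · 5125 / 441
  = 104.31
Design effect: 2.0 × 104.31 = 208.63.
Round up → n = 209 per group.

n = 209 per group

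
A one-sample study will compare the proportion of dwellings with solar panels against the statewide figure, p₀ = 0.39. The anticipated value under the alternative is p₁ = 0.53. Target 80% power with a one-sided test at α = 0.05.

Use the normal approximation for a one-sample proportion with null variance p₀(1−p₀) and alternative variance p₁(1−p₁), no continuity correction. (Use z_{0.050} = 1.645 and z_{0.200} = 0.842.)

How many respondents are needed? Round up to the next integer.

n = 77

n = [z_α·√(p₀q₀) + z_β·√(p₁q₁)]² / (p₁ − p₀)²
  = [1.645·√(0.39·0.61) + 0.842·√(0.53·0.47)]² / (0.14)²
  = [1.645·0.4877 + 0.842·0.4991]² / 0.0196
  = [1.2226]² / 0.0196
  = 76.26
Round up → n = 77.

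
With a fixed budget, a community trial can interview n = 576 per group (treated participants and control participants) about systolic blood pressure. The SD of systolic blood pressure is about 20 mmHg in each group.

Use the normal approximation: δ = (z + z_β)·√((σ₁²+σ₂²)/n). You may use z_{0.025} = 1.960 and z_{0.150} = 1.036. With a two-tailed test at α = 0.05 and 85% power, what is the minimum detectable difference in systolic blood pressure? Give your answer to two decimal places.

Minimum detectable difference ≈ 3.53 mmHg

δ = (z_{α/2} + z_β) · √((σ₁²+σ₂²)/n)
  = (1.960 + 1.036) · √(800/576)
  = 2.996 · √1.3889
  = 2.996 · 1.1785
  = 3.5308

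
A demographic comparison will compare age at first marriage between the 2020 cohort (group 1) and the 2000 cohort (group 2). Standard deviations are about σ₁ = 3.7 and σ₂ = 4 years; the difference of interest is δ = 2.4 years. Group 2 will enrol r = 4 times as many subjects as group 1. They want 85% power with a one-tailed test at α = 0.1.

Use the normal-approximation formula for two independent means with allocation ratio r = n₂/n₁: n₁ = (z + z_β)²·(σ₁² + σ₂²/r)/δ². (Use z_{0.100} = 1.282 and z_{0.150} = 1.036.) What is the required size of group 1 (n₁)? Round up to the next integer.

n₁ = 17

n₁ = (z_α + z_β)² · (σ₁² + σ₂²/r) / δ²
   = (1.282 + 1.036)² · (3.7² + 4²/4) / 2.4²
   = 5.3731 · (13.69 + 4) / 5.76
   = 5.3731 · 17.69 / 5.76
   = 16.50
Round up → n₁ = 17; n₂ = r·n₁ = 4 × 17 = 68.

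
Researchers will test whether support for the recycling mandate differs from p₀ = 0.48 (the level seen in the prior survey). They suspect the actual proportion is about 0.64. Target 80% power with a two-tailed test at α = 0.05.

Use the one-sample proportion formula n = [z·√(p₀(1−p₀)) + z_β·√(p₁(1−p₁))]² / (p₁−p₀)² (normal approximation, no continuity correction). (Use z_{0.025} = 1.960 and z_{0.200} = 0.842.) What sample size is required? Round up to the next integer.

n = 75

n = [z_{α/2}·√(p₀q₀) + z_β·√(p₁q₁)]² / (p₁ − p₀)²
  = [1.960·√(0.48·0.52) + 0.842·√(0.64·0.36)]² / (0.16)²
  = [1.960·0.4996 + 0.842·0.4800]² / 0.0256
  = [1.3834]² / 0.0256
  = 74.76
Round up → n = 75.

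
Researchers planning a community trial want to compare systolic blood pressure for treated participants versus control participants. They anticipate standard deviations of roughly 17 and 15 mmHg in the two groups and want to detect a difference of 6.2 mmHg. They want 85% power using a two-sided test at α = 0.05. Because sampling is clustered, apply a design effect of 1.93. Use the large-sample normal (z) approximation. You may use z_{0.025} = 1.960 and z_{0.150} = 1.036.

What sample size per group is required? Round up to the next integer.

n = (z_{α/2} + z_β)² · (σ₁² + σ₂²) / δ²
  = (1.960 + 1.036)² · (17² + 15² = 514) / 6.2²
  = 8.9760 · 514 / 38.44
  = 120.02
Design effect: 1.93 × 120.02 = 231.64.
Round up → n = 232 per group.

n = 232 per group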